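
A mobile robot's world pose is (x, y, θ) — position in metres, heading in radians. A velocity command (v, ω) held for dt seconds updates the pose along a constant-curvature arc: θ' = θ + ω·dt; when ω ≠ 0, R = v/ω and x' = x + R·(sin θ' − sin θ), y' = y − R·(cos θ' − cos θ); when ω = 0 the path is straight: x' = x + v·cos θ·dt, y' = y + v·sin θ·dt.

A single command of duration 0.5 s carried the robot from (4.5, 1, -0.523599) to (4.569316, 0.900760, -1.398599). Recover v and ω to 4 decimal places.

v = 0.2500, ω = -1.7500

Δθ = -1.398599 − -0.523599 = -0.875000
ω = Δθ/dt = -0.875000/0.5 = -1.7500
R = −Δy/(cos θ' − cos θ) = -0.1429
v = R·ω = -0.1429·-1.7500 = 0.2500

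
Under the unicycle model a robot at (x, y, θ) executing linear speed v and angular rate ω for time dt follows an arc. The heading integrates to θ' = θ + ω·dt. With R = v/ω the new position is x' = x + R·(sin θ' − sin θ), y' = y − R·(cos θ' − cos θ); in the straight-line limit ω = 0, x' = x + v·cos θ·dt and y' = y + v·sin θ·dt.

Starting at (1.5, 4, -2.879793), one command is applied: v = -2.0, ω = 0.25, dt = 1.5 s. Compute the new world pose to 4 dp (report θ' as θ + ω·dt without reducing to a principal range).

(4.1864, 5.2954, -2.5048)

θ' = -2.8798 + 0.25·1.5 = -2.5048
R = v/ω = -2.0/0.25 = -8.0000
x' = 1.5 + -8.0000·(sin -2.5048 − sin -2.8798) = 4.1864
y' = 4 − -8.0000·(cos -2.5048 − cos -2.8798) = 5.2954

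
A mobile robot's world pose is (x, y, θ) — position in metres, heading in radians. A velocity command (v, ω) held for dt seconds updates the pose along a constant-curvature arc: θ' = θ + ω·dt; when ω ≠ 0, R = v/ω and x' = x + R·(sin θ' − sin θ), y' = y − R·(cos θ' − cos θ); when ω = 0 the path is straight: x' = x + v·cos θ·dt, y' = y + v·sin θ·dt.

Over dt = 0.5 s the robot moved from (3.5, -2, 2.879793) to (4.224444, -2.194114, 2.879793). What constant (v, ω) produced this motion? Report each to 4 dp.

Δθ = 2.879793 − 2.879793 = 0.000000
ω = Δθ/dt = 0.000000/0.5 = 0.0000
ω = 0 → v = (Δx·cos θ + Δy·sin θ)/dt = -1.5000

v = -1.5000, ω = 0.0000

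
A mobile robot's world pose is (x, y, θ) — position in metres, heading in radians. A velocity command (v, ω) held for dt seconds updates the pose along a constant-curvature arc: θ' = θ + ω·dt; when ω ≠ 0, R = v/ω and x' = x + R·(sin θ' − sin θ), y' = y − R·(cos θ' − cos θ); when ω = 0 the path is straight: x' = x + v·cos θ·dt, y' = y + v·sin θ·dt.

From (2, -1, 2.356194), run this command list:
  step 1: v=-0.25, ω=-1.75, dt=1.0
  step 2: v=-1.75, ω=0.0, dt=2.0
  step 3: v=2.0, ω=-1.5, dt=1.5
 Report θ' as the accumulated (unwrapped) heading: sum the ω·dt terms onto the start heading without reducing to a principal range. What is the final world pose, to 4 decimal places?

(1.1934, -4.4055, -1.6438)

step 1: θ'=0.6062 (R=0.1429) → pose (1.9804, -1.2184, 0.6062)
step 2: θ'=0.6062 (straight) → pose (-0.8960, -3.2125, 0.6062)
step 3: θ'=-1.6438 (R=-1.3333) → pose (1.1934, -4.4055, -1.6438)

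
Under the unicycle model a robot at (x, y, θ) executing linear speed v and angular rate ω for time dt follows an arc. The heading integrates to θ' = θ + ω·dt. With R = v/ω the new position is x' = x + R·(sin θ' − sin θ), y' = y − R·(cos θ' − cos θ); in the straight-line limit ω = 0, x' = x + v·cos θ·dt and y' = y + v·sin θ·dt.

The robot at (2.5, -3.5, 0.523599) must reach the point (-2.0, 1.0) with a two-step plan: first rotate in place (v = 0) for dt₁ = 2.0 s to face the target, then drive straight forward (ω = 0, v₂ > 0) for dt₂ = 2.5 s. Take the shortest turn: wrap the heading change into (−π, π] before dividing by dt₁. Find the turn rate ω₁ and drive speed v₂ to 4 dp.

heading to target = atan2(1−-3.5, -2−2.5) = 2.3562
Δθ = wrap(2.3562 − 0.5236) = 1.8326; ω₁ = Δθ/dt₁ = 0.9163
distance = √((-2−2.5)² + (1−-3.5)²) = 6.3640; v₂ = distance/dt₂ = 2.5456

ω₁ = 0.9163, v₂ = 2.5456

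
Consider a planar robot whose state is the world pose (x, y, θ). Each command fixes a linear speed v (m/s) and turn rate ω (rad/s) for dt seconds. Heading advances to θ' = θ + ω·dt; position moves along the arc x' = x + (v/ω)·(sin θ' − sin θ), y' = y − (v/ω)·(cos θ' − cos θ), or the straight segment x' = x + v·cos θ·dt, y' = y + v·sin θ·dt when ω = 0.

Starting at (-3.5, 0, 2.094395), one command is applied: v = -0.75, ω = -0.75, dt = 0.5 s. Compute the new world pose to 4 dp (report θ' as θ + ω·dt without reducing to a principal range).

(-3.3770, -0.3519, 1.7194)

θ' = 2.0944 + -0.75·0.5 = 1.7194
R = v/ω = -0.75/-0.75 = 1.0000
x' = -3.5 + 1.0000·(sin 1.7194 − sin 2.0944) = -3.3770
y' = 0 − 1.0000·(cos 1.7194 − cos 2.0944) = -0.3519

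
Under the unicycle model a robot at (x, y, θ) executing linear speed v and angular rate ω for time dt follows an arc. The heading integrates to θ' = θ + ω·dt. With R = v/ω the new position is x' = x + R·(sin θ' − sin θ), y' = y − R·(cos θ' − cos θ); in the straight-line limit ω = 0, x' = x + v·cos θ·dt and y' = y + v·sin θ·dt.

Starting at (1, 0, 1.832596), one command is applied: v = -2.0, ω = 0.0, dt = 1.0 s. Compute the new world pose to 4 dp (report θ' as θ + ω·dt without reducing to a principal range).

(1.5176, -1.9319, 1.8326)

θ' = 1.8326 + 0.0·1.0 = 1.8326
ω = 0 → straight: x' = 1 + -2.0·cos(1.8326)·1.0 = 1.5176
y' = 0 + -2.0·sin(1.8326)·1.0 = -1.9319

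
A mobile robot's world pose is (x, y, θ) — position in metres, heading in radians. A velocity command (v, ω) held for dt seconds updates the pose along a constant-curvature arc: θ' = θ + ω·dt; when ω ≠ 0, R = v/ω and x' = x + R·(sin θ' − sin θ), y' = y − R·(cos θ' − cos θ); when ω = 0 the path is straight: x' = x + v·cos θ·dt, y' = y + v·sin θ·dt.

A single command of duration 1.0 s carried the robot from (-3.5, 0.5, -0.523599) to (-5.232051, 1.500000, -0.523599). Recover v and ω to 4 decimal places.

v = -2.0000, ω = 0.0000

Δθ = -0.523599 − -0.523599 = 0.000000
ω = Δθ/dt = 0.000000/1.0 = 0.0000
ω = 0 → v = (Δx·cos θ + Δy·sin θ)/dt = -2.0000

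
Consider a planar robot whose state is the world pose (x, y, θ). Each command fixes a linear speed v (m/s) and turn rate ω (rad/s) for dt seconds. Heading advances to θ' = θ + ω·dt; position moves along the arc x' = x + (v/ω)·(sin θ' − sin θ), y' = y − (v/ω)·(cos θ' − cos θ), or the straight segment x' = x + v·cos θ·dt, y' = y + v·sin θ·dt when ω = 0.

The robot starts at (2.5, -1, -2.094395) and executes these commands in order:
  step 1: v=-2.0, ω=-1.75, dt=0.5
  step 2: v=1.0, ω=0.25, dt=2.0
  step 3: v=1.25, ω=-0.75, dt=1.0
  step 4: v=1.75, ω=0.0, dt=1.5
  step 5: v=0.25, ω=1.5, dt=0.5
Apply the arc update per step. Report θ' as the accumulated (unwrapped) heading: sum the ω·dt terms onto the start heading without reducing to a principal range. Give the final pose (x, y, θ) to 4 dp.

step 1: θ'=-2.9694 (R=1.1429) → pose (3.2939, -0.4455, -2.9694)
step 2: θ'=-2.4694 (R=4.0000) → pose (1.4885, -1.2565, -2.4694)
step 3: θ'=-3.2194 (R=-1.6667) → pose (0.3211, -1.6140, -3.2194)
step 4: θ'=-3.2194 (straight) → pose (-2.2960, -1.4100, -3.2194)
step 5: θ'=-2.4694 (R=0.1667) → pose (-2.4127, -1.4458, -2.4694)

(-2.4127, -1.4458, -2.4694)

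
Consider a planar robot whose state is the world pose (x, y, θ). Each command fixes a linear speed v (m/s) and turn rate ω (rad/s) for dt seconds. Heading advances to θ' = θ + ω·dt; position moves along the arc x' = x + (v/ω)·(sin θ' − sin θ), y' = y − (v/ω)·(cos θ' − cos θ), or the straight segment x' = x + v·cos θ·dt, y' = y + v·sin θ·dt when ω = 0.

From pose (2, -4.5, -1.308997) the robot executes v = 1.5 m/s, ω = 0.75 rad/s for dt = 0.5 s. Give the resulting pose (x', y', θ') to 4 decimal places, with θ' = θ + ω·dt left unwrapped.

θ' = -1.3090 + 0.75·0.5 = -0.9340
R = v/ω = 1.5/0.75 = 2.0000
x' = 2 + 2.0000·(sin -0.9340 − sin -1.3090) = 2.3238
y' = -4.5 − 2.0000·(cos -0.9340 − cos -1.3090) = -5.1716

(2.3238, -5.1716, -0.9340)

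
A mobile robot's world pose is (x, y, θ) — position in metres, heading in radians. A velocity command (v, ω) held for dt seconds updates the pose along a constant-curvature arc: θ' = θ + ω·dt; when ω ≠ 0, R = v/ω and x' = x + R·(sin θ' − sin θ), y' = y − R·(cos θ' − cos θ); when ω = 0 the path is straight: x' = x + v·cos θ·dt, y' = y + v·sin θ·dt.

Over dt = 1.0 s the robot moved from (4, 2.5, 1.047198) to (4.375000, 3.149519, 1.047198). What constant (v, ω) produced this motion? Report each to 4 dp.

Δθ = 1.047198 − 1.047198 = 0.000000
ω = Δθ/dt = 0.000000/1.0 = 0.0000
ω = 0 → v = (Δx·cos θ + Δy·sin θ)/dt = 0.7500

v = 0.7500, ω = 0.0000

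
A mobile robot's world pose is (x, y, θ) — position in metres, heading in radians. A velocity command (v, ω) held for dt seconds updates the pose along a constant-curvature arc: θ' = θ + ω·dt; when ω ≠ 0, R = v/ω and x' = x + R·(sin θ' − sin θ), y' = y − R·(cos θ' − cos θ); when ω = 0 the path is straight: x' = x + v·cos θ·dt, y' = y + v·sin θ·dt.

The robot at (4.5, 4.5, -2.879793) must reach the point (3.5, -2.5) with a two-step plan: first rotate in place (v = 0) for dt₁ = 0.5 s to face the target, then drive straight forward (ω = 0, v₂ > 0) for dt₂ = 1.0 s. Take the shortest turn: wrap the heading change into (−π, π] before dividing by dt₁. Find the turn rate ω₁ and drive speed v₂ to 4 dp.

ω₁ = 2.3342, v₂ = 7.0711

heading to target = atan2(-2.5−4.5, 3.5−4.5) = -1.7127
Δθ = wrap(-1.7127 − -2.8798) = 1.1671; ω₁ = Δθ/dt₁ = 2.3342
distance = √((3.5−4.5)² + (-2.5−4.5)²) = 7.0711; v₂ = distance/dt₂ = 7.0711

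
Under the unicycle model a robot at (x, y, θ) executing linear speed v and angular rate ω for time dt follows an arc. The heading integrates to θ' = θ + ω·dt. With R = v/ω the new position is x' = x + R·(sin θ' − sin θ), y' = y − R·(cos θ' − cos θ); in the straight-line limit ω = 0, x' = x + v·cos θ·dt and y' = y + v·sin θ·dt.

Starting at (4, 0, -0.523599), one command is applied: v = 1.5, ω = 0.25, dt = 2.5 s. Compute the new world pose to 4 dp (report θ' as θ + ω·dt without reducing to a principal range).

(7.6074, -0.7730, 0.1014)

θ' = -0.5236 + 0.25·2.5 = 0.1014
R = v/ω = 1.5/0.25 = 6.0000
x' = 4 + 6.0000·(sin 0.1014 − sin -0.5236) = 7.6074
y' = 0 − 6.0000·(cos 0.1014 − cos -0.5236) = -0.7730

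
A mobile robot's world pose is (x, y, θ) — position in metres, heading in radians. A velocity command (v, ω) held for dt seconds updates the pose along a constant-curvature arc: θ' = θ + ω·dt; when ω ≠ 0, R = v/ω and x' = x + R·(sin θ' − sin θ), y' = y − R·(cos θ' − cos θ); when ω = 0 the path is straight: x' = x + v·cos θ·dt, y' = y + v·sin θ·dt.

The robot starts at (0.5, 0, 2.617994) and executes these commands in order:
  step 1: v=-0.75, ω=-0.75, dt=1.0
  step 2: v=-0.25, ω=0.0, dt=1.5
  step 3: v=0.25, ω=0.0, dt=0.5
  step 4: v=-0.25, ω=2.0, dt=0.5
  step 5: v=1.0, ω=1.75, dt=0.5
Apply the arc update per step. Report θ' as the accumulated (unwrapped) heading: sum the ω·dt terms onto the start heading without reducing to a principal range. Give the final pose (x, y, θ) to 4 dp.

(0.6374, -0.9750, 3.7430)

step 1: θ'=1.8680 (R=1.0000) → pose (0.9562, -0.5732, 1.8680)
step 2: θ'=1.8680 (straight) → pose (1.0660, -0.9317, 1.8680)
step 3: θ'=1.8680 (straight) → pose (1.0294, -0.8122, 1.8680)
step 4: θ'=2.8680 (R=-0.1250) → pose (1.1151, -0.8960, 2.8680)
step 5: θ'=3.7430 (R=0.5714) → pose (0.6374, -0.9750, 3.7430)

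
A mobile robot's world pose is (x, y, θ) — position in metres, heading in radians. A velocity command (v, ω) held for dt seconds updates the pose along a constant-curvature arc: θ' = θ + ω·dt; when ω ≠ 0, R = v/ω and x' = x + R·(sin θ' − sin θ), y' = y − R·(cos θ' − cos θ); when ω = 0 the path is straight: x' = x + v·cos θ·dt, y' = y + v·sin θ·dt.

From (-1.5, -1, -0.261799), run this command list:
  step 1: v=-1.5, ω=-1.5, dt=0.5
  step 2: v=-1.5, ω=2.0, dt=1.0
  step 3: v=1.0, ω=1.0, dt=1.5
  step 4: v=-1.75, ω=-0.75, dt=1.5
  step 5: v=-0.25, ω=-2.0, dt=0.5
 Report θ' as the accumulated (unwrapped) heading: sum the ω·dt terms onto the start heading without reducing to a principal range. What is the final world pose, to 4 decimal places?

step 1: θ'=-1.0118 (R=1.0000) → pose (-2.0890, -0.5644, -1.0118)
step 2: θ'=0.9882 (R=-0.7500) → pose (-3.3511, -0.5495, 0.9882)
step 3: θ'=2.4882 (R=1.0000) → pose (-3.5782, 0.7947, 2.4882)
step 4: θ'=1.3632 (R=2.3333) → pose (-2.7134, -1.5389, 1.3632)
step 5: θ'=0.3632 (R=0.1250) → pose (-2.7913, -1.6300, 0.3632)

(-2.7913, -1.6300, 0.3632)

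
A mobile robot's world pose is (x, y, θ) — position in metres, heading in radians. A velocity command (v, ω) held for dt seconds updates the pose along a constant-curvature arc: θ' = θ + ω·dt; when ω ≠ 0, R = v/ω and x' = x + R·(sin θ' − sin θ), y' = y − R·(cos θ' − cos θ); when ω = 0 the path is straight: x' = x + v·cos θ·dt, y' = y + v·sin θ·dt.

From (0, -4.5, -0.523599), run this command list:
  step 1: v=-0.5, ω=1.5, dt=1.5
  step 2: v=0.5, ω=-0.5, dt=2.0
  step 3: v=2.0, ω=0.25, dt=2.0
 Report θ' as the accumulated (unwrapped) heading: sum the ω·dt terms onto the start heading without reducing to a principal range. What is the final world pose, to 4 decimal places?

step 1: θ'=1.7264 (R=-0.3333) → pose (-0.4960, -4.8403, 1.7264)
step 2: θ'=0.7264 (R=-1.0000) → pose (-0.1722, -3.9378, 0.7264)
step 3: θ'=1.2264 (R=8.0000) → pose (2.0445, -0.6583, 1.2264)

(2.0445, -0.6583, 1.2264)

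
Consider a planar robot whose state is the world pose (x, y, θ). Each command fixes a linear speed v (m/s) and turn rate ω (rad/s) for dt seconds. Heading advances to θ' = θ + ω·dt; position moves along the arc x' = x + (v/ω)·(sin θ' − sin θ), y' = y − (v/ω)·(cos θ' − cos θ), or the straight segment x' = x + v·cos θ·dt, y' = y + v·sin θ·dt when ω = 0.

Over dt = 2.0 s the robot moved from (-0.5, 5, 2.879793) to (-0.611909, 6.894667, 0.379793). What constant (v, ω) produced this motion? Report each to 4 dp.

v = 1.2500, ω = -1.2500

Δθ = 0.379793 − 2.879793 = -2.500000
ω = Δθ/dt = -2.500000/2.0 = -1.2500
R = −Δy/(cos θ' − cos θ) = -1.0000
v = R·ω = -1.0000·-1.2500 = 1.2500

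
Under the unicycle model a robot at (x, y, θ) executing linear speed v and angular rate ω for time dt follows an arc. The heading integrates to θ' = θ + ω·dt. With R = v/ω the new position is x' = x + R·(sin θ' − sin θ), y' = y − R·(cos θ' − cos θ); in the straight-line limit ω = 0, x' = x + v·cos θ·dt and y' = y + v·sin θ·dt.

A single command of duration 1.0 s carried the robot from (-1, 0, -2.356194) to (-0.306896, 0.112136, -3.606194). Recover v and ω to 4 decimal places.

Δθ = -3.606194 − -2.356194 = -1.250000
ω = Δθ/dt = -1.250000/1.0 = -1.2500
R = Δx/(sin θ' − sin θ) = 0.6000
v = R·ω = 0.6000·-1.2500 = -0.7500

v = -0.7500, ω = -1.2500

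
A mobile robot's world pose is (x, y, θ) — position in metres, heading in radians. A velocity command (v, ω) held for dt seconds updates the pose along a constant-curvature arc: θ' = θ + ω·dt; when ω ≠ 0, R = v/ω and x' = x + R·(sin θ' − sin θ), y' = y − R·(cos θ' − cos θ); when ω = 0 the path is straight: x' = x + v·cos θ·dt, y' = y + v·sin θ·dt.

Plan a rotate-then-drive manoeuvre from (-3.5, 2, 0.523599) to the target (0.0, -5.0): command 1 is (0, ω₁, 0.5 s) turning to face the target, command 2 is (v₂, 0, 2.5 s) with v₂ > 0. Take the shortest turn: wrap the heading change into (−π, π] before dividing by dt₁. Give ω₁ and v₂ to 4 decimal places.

heading to target = atan2(-5−2, 0−-3.5) = -1.1071
Δθ = wrap(-1.1071 − 0.5236) = -1.6307; ω₁ = Δθ/dt₁ = -3.2615
distance = √((0−-3.5)² + (-5−2)²) = 7.8262; v₂ = distance/dt₂ = 3.1305

ω₁ = -3.2615, v₂ = 3.1305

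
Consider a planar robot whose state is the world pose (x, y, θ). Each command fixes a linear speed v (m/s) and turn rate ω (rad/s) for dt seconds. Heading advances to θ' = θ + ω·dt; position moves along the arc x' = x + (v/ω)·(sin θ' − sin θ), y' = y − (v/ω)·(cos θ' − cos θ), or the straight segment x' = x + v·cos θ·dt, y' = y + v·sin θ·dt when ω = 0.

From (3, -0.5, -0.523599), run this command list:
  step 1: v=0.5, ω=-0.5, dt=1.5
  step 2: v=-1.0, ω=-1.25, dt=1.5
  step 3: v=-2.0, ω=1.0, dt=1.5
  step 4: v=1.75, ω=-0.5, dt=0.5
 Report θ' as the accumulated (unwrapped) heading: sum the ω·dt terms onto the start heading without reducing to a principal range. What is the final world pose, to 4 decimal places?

(6.0589, 0.9507, -1.8986)

step 1: θ'=-1.2736 (R=-1.0000) → pose (3.4562, -1.0732, -1.2736)
step 2: θ'=-3.1486 (R=0.8000) → pose (4.2267, -0.0389, -3.1486)
step 3: θ'=-1.6486 (R=-2.0000) → pose (6.2347, 1.8056, -1.6486)
step 4: θ'=-1.8986 (R=-3.5000) → pose (6.0589, 0.9507, -1.8986)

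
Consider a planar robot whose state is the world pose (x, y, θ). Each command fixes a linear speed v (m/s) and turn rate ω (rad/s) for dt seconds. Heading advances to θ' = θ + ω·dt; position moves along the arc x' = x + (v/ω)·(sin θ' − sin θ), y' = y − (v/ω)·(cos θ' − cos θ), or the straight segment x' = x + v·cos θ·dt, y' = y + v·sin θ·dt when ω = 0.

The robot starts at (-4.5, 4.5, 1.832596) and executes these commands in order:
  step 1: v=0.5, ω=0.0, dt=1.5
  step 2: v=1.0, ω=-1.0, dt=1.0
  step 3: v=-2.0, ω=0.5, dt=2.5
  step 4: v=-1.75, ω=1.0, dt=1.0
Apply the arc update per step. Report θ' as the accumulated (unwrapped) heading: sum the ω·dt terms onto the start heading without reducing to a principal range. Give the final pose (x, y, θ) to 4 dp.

step 1: θ'=1.8326 (straight) → pose (-4.6941, 5.2244, 1.8326)
step 2: θ'=0.8326 (R=-1.0000) → pose (-4.4679, 6.1562, 0.8326)
step 3: θ'=2.0826 (R=-4.0000) → pose (-4.9966, 1.5054, 2.0826)
step 4: θ'=3.0826 (R=-1.7500) → pose (-3.5740, 0.6155, 3.0826)

(-3.5740, 0.6155, 3.0826)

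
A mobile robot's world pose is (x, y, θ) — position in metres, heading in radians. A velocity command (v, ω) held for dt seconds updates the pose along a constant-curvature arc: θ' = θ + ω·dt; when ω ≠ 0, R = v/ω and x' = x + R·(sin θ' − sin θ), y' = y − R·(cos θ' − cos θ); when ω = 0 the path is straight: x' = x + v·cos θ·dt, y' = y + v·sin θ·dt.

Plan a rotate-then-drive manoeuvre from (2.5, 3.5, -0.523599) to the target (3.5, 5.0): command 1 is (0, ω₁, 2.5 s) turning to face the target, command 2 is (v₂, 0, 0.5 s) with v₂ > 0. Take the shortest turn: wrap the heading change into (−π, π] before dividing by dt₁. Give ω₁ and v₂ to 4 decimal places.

heading to target = atan2(5−3.5, 3.5−2.5) = 0.9828
Δθ = wrap(0.9828 − -0.5236) = 1.5064; ω₁ = Δθ/dt₁ = 0.6026
distance = √((3.5−2.5)² + (5−3.5)²) = 1.8028; v₂ = distance/dt₂ = 3.6056

ω₁ = 0.6026, v₂ = 3.6056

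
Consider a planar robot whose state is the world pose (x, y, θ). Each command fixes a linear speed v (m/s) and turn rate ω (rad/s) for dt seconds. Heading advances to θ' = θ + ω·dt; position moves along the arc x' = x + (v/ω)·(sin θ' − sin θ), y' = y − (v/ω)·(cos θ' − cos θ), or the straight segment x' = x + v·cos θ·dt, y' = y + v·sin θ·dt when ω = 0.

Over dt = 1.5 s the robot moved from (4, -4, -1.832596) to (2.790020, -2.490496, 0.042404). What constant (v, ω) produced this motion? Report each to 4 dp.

Δθ = 0.042404 − -1.832596 = 1.875000
ω = Δθ/dt = 1.875000/1.5 = 1.2500
R = −Δy/(cos θ' − cos θ) = -1.2000
v = R·ω = -1.2000·1.2500 = -1.5000

v = -1.5000, ω = 1.2500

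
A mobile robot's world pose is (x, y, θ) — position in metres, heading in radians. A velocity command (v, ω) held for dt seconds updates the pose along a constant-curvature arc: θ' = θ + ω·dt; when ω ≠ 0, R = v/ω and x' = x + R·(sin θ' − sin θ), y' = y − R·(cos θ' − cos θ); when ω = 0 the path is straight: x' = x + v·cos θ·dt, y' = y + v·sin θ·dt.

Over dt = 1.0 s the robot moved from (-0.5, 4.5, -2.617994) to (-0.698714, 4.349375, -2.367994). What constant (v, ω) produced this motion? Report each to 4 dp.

v = 0.2500, ω = 0.2500

Δθ = -2.367994 − -2.617994 = 0.250000
ω = Δθ/dt = 0.250000/1.0 = 0.2500
R = Δx/(sin θ' − sin θ) = 1.0000
v = R·ω = 1.0000·0.2500 = 0.2500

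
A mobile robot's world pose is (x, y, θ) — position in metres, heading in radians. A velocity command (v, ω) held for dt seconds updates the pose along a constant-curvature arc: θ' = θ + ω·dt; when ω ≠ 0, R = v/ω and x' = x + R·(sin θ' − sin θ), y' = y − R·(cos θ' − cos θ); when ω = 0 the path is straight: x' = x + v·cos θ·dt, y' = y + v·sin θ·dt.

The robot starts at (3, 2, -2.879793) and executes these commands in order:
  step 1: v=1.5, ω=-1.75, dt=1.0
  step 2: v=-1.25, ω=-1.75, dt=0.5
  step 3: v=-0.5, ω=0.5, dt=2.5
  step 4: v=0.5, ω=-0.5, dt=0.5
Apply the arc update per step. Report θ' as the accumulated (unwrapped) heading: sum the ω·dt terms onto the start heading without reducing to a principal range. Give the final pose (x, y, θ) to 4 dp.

step 1: θ'=-4.6298 (R=-0.8571) → pose (1.9239, 2.7572, -4.6298)
step 2: θ'=-5.5048 (R=0.7143) → pose (1.7136, 2.1897, -5.5048)
step 3: θ'=-4.2548 (R=-1.0000) → pose (1.5186, 1.0359, -4.2548)
step 4: θ'=-4.5048 (R=-1.0000) → pose (1.4372, 1.2715, -4.5048)

(1.4372, 1.2715, -4.5048)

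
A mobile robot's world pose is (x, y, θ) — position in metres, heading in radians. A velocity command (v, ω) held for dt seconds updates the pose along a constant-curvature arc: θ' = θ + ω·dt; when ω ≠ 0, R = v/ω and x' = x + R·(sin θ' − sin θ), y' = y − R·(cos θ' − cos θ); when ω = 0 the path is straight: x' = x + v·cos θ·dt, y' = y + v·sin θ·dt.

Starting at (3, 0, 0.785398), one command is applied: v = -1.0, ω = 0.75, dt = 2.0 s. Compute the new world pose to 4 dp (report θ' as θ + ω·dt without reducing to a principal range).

(2.9357, -1.8166, 2.2854)

θ' = 0.7854 + 0.75·2.0 = 2.2854
R = v/ω = -1.0/0.75 = -1.3333
x' = 3 + -1.3333·(sin 2.2854 − sin 0.7854) = 2.9357
y' = 0 − -1.3333·(cos 2.2854 − cos 0.7854) = -1.8166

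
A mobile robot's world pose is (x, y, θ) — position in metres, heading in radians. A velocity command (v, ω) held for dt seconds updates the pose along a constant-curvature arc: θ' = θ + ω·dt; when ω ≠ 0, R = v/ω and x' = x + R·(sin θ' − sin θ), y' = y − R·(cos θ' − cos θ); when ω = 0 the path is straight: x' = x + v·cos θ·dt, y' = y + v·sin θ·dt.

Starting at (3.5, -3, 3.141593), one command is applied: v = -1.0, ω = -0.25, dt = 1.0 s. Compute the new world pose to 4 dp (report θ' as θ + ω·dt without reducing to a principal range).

θ' = 3.1416 + -0.25·1.0 = 2.8916
R = v/ω = -1.0/-0.25 = 4.0000
x' = 3.5 + 4.0000·(sin 2.8916 − sin 3.1416) = 4.4896
y' = -3 − 4.0000·(cos 2.8916 − cos 3.1416) = -3.1243

(4.4896, -3.1243, 2.8916)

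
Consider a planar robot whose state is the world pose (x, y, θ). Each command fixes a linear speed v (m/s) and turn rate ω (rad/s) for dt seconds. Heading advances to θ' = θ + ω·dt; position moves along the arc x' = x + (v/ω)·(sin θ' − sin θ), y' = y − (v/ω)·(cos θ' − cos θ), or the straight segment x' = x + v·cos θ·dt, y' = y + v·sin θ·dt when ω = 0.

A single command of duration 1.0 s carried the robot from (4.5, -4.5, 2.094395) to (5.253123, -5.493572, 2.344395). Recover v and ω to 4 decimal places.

Δθ = 2.344395 − 2.094395 = 0.250000
ω = Δθ/dt = 0.250000/1.0 = 0.2500
R = −Δy/(cos θ' − cos θ) = -5.0000
v = R·ω = -5.0000·0.2500 = -1.2500

v = -1.2500, ω = 0.2500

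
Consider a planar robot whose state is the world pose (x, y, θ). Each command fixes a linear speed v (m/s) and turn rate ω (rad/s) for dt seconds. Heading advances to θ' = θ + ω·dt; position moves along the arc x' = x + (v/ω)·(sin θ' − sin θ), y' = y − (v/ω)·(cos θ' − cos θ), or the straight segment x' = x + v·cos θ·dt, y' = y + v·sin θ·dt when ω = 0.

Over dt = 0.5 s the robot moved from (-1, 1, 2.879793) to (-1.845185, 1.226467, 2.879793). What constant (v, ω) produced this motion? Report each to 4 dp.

v = 1.7500, ω = 0.0000

Δθ = 2.879793 − 2.879793 = 0.000000
ω = Δθ/dt = 0.000000/0.5 = 0.0000
ω = 0 → v = (Δx·cos θ + Δy·sin θ)/dt = 1.7500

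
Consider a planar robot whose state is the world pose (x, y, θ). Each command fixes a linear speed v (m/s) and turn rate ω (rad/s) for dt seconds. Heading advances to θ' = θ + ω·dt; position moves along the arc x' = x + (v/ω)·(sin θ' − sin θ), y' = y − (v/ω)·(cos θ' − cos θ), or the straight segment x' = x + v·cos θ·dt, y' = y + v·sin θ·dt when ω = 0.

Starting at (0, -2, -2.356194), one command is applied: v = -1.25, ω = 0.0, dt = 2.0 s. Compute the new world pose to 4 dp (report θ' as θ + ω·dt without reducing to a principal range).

θ' = -2.3562 + 0.0·2.0 = -2.3562
ω = 0 → straight: x' = 0 + -1.25·cos(-2.3562)·2.0 = 1.7678
y' = -2 + -1.25·sin(-2.3562)·2.0 = -0.2322

(1.7678, -0.2322, -2.3562)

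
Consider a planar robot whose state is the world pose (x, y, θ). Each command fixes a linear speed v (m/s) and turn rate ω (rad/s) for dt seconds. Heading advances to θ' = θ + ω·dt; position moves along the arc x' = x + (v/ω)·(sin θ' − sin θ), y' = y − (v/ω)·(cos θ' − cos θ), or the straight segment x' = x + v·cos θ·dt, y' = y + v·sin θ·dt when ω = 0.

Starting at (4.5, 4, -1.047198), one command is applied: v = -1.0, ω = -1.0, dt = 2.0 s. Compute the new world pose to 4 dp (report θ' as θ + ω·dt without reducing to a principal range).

(5.2718, 5.4955, -3.0472)

θ' = -1.0472 + -1.0·2.0 = -3.0472
R = v/ω = -1.0/-1.0 = 1.0000
x' = 4.5 + 1.0000·(sin -3.0472 − sin -1.0472) = 5.2718
y' = 4 − 1.0000·(cos -3.0472 − cos -1.0472) = 5.4955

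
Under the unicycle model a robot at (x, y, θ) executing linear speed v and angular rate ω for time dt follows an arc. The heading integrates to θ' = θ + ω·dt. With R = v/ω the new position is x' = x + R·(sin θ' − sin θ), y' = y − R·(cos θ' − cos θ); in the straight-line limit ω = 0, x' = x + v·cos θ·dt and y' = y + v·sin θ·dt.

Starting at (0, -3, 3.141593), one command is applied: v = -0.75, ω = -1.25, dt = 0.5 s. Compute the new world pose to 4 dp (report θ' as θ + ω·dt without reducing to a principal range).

θ' = 3.1416 + -1.25·0.5 = 2.5166
R = v/ω = -0.75/-1.25 = 0.6000
x' = 0 + 0.6000·(sin 2.5166 − sin 3.1416) = 0.3511
y' = -3 − 0.6000·(cos 2.5166 − cos 3.1416) = -3.1134

(0.3511, -3.1134, 2.5166)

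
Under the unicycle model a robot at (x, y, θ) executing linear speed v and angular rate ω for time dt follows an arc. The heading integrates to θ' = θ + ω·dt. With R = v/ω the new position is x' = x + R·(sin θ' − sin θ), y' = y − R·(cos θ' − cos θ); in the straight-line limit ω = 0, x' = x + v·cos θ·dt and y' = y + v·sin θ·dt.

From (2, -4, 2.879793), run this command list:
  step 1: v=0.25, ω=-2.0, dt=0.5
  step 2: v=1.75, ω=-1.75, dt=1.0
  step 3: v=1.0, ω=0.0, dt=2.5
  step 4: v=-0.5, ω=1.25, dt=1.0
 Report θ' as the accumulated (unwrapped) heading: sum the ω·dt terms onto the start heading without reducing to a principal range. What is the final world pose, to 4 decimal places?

(4.8745, -2.6187, 1.3798)

step 1: θ'=1.8798 (R=-0.1250) → pose (1.9133, -3.9173, 1.8798)
step 2: θ'=0.1298 (R=-1.0000) → pose (2.7365, -2.6216, 0.1298)
step 3: θ'=0.1298 (straight) → pose (5.2155, -2.2980, 0.1298)
step 4: θ'=1.3798 (R=-0.4000) → pose (4.8745, -2.6187, 1.3798)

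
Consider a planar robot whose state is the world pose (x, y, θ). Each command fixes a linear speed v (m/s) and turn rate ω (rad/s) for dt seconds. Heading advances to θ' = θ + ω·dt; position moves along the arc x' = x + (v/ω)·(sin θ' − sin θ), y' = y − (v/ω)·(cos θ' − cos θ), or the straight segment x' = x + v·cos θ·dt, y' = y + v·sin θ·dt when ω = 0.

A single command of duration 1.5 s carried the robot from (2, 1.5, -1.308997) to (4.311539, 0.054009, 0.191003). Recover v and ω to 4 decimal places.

v = 2.0000, ω = 1.0000

Δθ = 0.191003 − -1.308997 = 1.500000
ω = Δθ/dt = 1.500000/1.5 = 1.0000
R = Δx/(sin θ' − sin θ) = 2.0000
v = R·ω = 2.0000·1.0000 = 2.0000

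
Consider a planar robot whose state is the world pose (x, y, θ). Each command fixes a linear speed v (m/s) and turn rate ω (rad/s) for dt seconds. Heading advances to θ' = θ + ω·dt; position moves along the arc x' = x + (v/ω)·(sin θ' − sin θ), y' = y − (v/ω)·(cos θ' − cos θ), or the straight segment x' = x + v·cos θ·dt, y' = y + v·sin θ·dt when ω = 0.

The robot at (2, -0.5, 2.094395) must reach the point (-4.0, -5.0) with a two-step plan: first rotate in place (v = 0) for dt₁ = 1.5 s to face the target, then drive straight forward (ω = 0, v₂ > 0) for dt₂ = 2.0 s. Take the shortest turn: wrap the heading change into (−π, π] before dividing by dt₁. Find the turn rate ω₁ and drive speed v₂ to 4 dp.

ω₁ = 1.1271, v₂ = 3.7500

heading to target = atan2(-5−-0.5, -4−2) = -2.4981
Δθ = wrap(-2.4981 − 2.0944) = 1.6907; ω₁ = Δθ/dt₁ = 1.1271
distance = √((-4−2)² + (-5−-0.5)²) = 7.5000; v₂ = distance/dt₂ = 3.7500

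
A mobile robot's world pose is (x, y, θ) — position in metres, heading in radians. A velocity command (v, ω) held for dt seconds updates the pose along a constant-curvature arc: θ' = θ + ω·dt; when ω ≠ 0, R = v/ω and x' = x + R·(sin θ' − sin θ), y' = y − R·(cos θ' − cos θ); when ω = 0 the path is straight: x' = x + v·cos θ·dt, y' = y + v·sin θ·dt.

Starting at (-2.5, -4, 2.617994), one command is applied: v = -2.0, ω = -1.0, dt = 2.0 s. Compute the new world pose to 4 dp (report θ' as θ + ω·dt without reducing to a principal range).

(-2.3412, -7.3621, 0.6180)

θ' = 2.6180 + -1.0·2.0 = 0.6180
R = v/ω = -2.0/-1.0 = 2.0000
x' = -2.5 + 2.0000·(sin 0.6180 − sin 2.6180) = -2.3412
y' = -4 − 2.0000·(cos 0.6180 − cos 2.6180) = -7.3621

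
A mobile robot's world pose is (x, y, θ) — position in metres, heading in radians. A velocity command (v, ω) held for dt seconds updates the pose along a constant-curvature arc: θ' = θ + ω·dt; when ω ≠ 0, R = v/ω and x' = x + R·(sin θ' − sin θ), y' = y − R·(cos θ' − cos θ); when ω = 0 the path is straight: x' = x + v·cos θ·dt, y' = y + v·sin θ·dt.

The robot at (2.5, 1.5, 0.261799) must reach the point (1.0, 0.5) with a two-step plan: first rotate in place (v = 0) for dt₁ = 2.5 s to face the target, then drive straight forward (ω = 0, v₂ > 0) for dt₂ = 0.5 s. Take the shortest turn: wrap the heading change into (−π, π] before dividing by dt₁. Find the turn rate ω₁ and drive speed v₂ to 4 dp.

heading to target = atan2(0.5−1.5, 1−2.5) = -2.5536
Δθ = wrap(-2.5536 − 0.2618) = -2.8154; ω₁ = Δθ/dt₁ = -1.1262
distance = √((1−2.5)² + (0.5−1.5)²) = 1.8028; v₂ = distance/dt₂ = 3.6056

ω₁ = -1.1262, v₂ = 3.6056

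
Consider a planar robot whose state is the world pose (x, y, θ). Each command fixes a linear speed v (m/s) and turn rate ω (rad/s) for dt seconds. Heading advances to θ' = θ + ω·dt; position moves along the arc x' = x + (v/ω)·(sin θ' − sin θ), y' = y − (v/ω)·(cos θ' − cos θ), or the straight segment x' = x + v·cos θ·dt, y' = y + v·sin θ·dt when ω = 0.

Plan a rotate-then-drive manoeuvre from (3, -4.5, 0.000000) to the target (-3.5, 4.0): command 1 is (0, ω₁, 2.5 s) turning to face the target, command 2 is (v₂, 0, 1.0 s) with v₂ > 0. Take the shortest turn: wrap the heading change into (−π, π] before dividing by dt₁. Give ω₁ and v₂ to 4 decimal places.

ω₁ = 0.8895, v₂ = 10.7005

heading to target = atan2(4−-4.5, -3.5−3) = 2.2236
Δθ = wrap(2.2236 − 0.0000) = 2.2236; ω₁ = Δθ/dt₁ = 0.8895
distance = √((-3.5−3)² + (4−-4.5)²) = 10.7005; v₂ = distance/dt₂ = 10.7005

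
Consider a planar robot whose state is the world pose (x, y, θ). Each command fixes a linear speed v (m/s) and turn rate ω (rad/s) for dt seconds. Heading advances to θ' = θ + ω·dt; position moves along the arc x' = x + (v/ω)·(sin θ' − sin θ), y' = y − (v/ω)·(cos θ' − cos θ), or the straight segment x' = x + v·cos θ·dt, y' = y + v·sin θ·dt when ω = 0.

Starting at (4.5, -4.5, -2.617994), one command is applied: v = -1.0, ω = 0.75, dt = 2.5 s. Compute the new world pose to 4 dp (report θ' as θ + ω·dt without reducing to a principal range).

θ' = -2.6180 + 0.75·2.5 = -0.7430
R = v/ω = -1.0/0.75 = -1.3333
x' = 4.5 + -1.3333·(sin -0.7430 − sin -2.6180) = 4.7353
y' = -4.5 − -1.3333·(cos -0.7430 − cos -2.6180) = -2.3634

(4.7353, -2.3634, -0.7430)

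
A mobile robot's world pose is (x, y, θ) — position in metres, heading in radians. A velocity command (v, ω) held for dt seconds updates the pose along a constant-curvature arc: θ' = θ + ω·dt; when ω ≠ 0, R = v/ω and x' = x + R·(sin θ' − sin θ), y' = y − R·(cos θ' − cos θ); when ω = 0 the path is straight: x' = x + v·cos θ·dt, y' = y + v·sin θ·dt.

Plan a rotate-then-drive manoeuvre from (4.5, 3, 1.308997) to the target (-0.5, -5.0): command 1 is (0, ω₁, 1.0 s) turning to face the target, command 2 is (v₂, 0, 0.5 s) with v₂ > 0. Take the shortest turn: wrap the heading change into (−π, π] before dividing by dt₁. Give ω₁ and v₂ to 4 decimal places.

heading to target = atan2(-5−3, -0.5−4.5) = -2.1294
Δθ = wrap(-2.1294 − 1.3090) = 2.8448; ω₁ = Δθ/dt₁ = 2.8448
distance = √((-0.5−4.5)² + (-5−3)²) = 9.4340; v₂ = distance/dt₂ = 18.8680

ω₁ = 2.8448, v₂ = 18.8680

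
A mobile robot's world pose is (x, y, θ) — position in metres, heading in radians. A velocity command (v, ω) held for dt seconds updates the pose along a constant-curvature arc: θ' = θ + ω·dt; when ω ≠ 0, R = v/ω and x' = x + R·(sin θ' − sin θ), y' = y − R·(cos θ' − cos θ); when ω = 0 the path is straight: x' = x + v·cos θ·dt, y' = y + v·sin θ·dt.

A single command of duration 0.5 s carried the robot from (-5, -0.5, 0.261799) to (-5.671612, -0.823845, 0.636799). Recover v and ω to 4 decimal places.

Δθ = 0.636799 − 0.261799 = 0.375000
ω = Δθ/dt = 0.375000/0.5 = 0.7500
R = Δx/(sin θ' − sin θ) = -2.0000
v = R·ω = -2.0000·0.7500 = -1.5000

v = -1.5000, ω = 0.7500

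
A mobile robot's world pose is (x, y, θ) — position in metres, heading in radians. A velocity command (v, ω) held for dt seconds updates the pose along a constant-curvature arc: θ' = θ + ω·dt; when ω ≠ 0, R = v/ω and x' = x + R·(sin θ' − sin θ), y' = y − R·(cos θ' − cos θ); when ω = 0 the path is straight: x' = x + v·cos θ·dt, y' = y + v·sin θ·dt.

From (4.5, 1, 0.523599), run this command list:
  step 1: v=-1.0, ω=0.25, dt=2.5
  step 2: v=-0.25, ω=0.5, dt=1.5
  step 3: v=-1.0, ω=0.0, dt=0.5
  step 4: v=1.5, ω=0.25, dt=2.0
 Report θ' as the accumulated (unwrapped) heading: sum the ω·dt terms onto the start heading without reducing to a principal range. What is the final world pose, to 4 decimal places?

step 1: θ'=1.1486 (R=-4.0000) → pose (2.8512, -0.8250, 1.1486)
step 2: θ'=1.8986 (R=-0.5000) → pose (2.8340, -1.1909, 1.8986)
step 3: θ'=1.8986 (straight) → pose (2.9949, -1.6643, 1.8986)
step 4: θ'=2.3986 (R=6.0000) → pose (1.3734, 0.8226, 2.3986)

(1.3734, 0.8226, 2.3986)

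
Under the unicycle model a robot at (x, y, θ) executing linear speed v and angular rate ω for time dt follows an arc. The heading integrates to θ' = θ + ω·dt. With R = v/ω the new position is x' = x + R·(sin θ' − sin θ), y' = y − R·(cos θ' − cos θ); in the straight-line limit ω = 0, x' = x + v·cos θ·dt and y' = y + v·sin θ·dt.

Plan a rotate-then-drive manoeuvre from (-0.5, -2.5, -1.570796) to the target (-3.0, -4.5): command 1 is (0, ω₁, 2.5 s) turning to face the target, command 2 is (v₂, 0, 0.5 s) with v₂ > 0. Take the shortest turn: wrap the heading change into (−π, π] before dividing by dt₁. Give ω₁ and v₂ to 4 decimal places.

ω₁ = -0.3584, v₂ = 6.4031

heading to target = atan2(-4.5−-2.5, -3−-0.5) = -2.4669
Δθ = wrap(-2.4669 − -1.5708) = -0.8961; ω₁ = Δθ/dt₁ = -0.3584
distance = √((-3−-0.5)² + (-4.5−-2.5)²) = 3.2016; v₂ = distance/dt₂ = 6.4031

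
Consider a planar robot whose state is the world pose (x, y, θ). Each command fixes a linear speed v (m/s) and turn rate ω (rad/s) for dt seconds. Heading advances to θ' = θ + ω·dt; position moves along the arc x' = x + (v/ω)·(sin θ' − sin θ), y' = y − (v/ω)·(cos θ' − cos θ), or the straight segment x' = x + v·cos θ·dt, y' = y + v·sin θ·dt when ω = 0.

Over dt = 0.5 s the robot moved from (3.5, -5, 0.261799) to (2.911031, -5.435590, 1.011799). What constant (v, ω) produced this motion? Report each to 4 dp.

v = -1.5000, ω = 1.5000

Δθ = 1.011799 − 0.261799 = 0.750000
ω = Δθ/dt = 0.750000/0.5 = 1.5000
R = Δx/(sin θ' − sin θ) = -1.0000
v = R·ω = -1.0000·1.5000 = -1.5000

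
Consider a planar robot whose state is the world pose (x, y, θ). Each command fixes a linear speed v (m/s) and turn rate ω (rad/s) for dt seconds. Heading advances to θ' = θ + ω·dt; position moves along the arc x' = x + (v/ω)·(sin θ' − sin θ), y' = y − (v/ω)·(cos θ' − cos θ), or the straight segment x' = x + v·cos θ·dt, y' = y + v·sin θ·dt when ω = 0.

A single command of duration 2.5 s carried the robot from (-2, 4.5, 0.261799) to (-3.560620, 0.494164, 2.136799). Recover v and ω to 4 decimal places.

Δθ = 2.136799 − 0.261799 = 1.875000
ω = Δθ/dt = 1.875000/2.5 = 0.7500
R = −Δy/(cos θ' − cos θ) = -2.6667
v = R·ω = -2.6667·0.7500 = -2.0000

v = -2.0000, ω = 0.7500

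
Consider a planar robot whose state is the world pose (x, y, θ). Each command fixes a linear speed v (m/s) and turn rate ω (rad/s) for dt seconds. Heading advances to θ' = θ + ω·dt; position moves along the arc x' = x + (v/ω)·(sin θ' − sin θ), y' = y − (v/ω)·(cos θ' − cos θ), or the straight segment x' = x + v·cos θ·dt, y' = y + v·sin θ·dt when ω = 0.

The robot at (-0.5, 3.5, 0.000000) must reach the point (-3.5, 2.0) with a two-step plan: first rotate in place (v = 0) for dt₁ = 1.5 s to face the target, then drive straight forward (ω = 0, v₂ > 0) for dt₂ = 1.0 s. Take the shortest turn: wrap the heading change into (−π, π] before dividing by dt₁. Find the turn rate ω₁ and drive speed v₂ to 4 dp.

heading to target = atan2(2−3.5, -3.5−-0.5) = -2.6779
Δθ = wrap(-2.6779 − 0.0000) = -2.6779; ω₁ = Δθ/dt₁ = -1.7853
distance = √((-3.5−-0.5)² + (2−3.5)²) = 3.3541; v₂ = distance/dt₂ = 3.3541

ω₁ = -1.7853, v₂ = 3.3541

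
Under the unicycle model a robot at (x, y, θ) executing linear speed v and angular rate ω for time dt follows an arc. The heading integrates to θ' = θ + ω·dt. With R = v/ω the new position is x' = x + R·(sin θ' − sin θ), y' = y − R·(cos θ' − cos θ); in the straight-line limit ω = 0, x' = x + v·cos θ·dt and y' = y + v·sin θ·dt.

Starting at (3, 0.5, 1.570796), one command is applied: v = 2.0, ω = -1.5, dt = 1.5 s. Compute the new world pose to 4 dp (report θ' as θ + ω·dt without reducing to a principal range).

(5.1709, 1.5374, -0.6792)

θ' = 1.5708 + -1.5·1.5 = -0.6792
R = v/ω = 2.0/-1.5 = -1.3333
x' = 3 + -1.3333·(sin -0.6792 − sin 1.5708) = 5.1709
y' = 0.5 − -1.3333·(cos -0.6792 − cos 1.5708) = 1.5374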